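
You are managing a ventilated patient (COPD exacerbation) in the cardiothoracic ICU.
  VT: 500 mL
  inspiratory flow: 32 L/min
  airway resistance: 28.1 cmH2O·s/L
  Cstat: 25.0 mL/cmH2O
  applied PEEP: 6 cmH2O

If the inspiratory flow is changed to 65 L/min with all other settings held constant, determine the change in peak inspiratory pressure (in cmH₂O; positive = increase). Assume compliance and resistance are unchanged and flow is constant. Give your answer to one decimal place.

15.5

Flow: 32 L/min ÷ 60 = 0.5333 L/s.
New flow: 65 L/min ÷ 60 = 1.0833 L/s.
PIP = Vt/C + R·V̇ + PEEP (constant-flow equation of motion).
Only the resistive term changes: ΔPIP = R × ΔV̇ = 28.1 × (1.0833 − 0.5333) = 28.1 × 0.55 = 15.455 cmH2O.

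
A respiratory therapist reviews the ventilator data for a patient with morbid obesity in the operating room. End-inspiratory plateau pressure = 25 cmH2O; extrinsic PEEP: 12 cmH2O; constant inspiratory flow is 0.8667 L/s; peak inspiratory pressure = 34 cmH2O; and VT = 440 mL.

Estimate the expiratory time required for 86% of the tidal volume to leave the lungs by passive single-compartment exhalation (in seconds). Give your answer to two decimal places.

0.69

R = (PIP − Pplat)/V̇ = (34 − 25) / 0.8667 = 9.0/0.8667 = 10.384 cmH2O·s/L.
C = Vt/(Pplat − PEEP) = 440.0 / (25 − 12) = 440.0/13.0 = 33.846 mL/cmH2O.
τ = R × C = 10.384 × 0.03385 L/cmH2O = 0.3515 s.
t = −τ·ln(1 − 0.86) = −0.3515·ln(0.14) = 0.6911 s.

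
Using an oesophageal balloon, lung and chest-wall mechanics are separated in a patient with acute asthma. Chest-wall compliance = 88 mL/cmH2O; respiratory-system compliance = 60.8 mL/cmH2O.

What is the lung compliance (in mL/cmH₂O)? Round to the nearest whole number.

197

1/CL = 1/Crs − 1/Ccw.
1/CL = 1/60.8 − 1/88 = 0.005084.
CL = 196.7 mL/cmH2O.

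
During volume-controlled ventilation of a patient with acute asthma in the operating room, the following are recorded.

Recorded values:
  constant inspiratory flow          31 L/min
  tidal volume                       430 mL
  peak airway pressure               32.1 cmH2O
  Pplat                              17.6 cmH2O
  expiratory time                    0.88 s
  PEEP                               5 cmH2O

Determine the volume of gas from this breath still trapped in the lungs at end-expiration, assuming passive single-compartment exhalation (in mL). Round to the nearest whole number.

172

Flow: 31 L/min ÷ 60 = 0.5167 L/s.
R = (PIP − Pplat)/V̇ = (32.1 − 17.6) / 0.5167 = 14.5/0.5167 = 28.063 cmH2O·s/L.
C = Vt/(Pplat − PEEP) = 430.0 / (17.6 − 5) = 430.0/12.6 = 34.127 mL/cmH2O.
τ = R × C = 28.063 × 0.03413 L/cmH2O = 0.9578 s.
Fraction remaining = e^(−Te/τ) = e^(−0.88/0.9578) = 0.399.
Trapped volume = 430.0 × 0.399 = 171.57 mL.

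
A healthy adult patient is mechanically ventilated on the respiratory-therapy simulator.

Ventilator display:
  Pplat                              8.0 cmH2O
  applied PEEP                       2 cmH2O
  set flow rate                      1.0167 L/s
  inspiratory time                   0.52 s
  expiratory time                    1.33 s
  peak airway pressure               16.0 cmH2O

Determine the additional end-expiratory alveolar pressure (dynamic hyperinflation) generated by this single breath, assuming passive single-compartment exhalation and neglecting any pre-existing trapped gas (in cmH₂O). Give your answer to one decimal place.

Vt = flow × Ti = 1.0167 L/s × 0.52 s × 1000 mL/L = 528.68 mL.
R = (PIP − Pplat)/V̇ = (16.0 − 8.0) / 1.0167 = 8.0/1.0167 = 7.869 cmH2O·s/L.
C = Vt/(Pplat − PEEP) = 528.68 / (8.0 − 2) = 528.68/6.0 = 88.113 mL/cmH2O.
τ = R × C = 7.869 × 0.08811 L/cmH2O = 0.6933 s.
Fraction remaining = e^(−Te/τ) = e^(−1.33/0.6933) = 0.1468; trapped volume = 528.68 × 0.1468 = 77.61 mL.
Additional alveolar pressure from trapping ≈ V_trapped / C = 77.61 / 88.113 = 0.8808 cmH2O.

0.9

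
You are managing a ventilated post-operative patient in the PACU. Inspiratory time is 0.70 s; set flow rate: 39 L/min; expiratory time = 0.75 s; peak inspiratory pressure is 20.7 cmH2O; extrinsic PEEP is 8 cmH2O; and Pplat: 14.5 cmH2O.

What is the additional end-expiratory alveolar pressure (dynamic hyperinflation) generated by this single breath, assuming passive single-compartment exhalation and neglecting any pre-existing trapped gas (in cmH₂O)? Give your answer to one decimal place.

Flow: 39 L/min ÷ 60 = 0.65 L/s.
Vt = flow × Ti = 0.65 L/s × 0.70 s × 1000 mL/L = 455.0 mL.
R = (PIP − Pplat)/V̇ = (20.7 − 14.5) / 0.65 = 6.2/0.65 = 9.538 cmH2O·s/L.
C = Vt/(Pplat − PEEP) = 455.0 / (14.5 − 8) = 455.0/6.5 = 70.0 mL/cmH2O.
τ = R × C = 9.538 × 0.07 L/cmH2O = 0.6677 s.
Fraction remaining = e^(−Te/τ) = e^(−0.75/0.6677) = 0.3252; trapped volume = 455.0 × 0.3252 = 147.97 mL.
Additional alveolar pressure from trapping ≈ V_trapped / C = 147.97 / 70.0 = 2.114 cmH2O.

2.1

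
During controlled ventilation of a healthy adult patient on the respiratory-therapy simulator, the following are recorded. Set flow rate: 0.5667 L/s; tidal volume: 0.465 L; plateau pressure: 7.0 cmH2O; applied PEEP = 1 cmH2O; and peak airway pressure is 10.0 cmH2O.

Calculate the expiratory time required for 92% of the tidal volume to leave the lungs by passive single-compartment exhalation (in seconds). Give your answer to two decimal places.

1.04

R = (PIP − Pplat)/V̇ = (10.0 − 7.0) / 0.5667 = 3.0/0.5667 = 5.294 cmH2O·s/L.
C = Vt/(Pplat − PEEP) = 465.0 / (7.0 − 1) = 465.0/6.0 = 77.5 mL/cmH2O.
τ = R × C = 5.294 × 0.0775 L/cmH2O = 0.4103 s.
t = −τ·ln(1 − 0.92) = −0.4103·ln(0.08) = 1.036 s.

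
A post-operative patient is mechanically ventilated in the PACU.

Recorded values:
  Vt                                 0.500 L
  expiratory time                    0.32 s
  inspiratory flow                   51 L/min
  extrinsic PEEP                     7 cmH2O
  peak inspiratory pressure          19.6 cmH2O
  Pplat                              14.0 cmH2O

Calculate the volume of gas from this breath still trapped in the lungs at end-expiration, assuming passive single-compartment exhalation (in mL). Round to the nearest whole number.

253

Flow: 51 L/min ÷ 60 = 0.85 L/s.
R = (PIP − Pplat)/V̇ = (19.6 − 14.0) / 0.85 = 5.6/0.85 = 6.588 cmH2O·s/L.
C = Vt/(Pplat − PEEP) = 500.0 / (14.0 − 7) = 500.0/7.0 = 71.429 mL/cmH2O.
τ = R × C = 6.588 × 0.07143 L/cmH2O = 0.4706 s.
Fraction remaining = e^(−Te/τ) = e^(−0.32/0.4706) = 0.5066.
Trapped volume = 500.0 × 0.5066 = 253.3 mL.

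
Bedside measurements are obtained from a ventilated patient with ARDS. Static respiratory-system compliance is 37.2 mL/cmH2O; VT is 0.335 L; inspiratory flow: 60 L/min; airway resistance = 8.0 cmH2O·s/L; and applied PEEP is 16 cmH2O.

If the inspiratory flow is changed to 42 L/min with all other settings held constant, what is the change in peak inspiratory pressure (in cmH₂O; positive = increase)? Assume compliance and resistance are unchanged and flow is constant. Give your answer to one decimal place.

-2.4

Flow: 60 L/min ÷ 60 = 1 L/s.
New flow: 42 L/min ÷ 60 = 0.7 L/s.
PIP = Vt/C + R·V̇ + PEEP (constant-flow equation of motion).
Only the resistive term changes: ΔPIP = R × ΔV̇ = 8.0 × (0.7 − 1) = 8.0 × -0.3 = -2.4 cmH2O.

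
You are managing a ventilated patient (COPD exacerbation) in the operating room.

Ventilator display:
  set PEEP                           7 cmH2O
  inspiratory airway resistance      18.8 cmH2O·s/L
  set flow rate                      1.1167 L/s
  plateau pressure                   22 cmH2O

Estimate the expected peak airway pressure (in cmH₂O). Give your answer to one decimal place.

43.0

PIP = Pplat + Raw × flow = 22 + 18.8 × 1.1167 = 22 + 20.994 = 42.994 cmH2O.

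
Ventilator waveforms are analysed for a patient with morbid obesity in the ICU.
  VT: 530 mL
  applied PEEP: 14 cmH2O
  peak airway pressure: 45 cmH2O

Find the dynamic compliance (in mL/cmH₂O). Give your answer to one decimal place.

Dynamic compliance = Vt / (PIP − PEEP) = 530 / (45 − 14) = 530 / 31.0 = 17.097 mL/cmH2O.

17.1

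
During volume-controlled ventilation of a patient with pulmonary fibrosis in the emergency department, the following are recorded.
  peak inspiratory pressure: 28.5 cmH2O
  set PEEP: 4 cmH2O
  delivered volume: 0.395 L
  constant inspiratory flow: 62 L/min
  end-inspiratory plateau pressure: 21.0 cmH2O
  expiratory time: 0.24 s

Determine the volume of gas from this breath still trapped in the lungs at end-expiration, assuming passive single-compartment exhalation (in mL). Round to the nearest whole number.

Flow: 62 L/min ÷ 60 = 1.0333 L/s.
R = (PIP − Pplat)/V̇ = (28.5 − 21.0) / 1.0333 = 7.5/1.0333 = 7.258 cmH2O·s/L.
C = Vt/(Pplat − PEEP) = 395.0 / (21.0 − 4) = 395.0/17.0 = 23.235 mL/cmH2O.
τ = R × C = 7.258 × 0.02324 L/cmH2O = 0.1687 s.
Fraction remaining = e^(−Te/τ) = e^(−0.24/0.1687) = 0.2411.
Trapped volume = 395.0 × 0.2411 = 95.235 mL.

95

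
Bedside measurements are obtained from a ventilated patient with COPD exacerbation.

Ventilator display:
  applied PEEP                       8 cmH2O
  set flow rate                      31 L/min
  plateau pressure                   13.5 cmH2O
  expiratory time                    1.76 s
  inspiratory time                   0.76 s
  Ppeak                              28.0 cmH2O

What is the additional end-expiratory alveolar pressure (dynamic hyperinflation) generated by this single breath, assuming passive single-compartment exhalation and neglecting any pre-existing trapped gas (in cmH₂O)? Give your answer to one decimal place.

2.3

Flow: 31 L/min ÷ 60 = 0.5167 L/s.
Vt = flow × Ti = 0.5167 L/s × 0.76 s × 1000 mL/L = 392.69 mL.
R = (PIP − Pplat)/V̇ = (28.0 − 13.5) / 0.5167 = 14.5/0.5167 = 28.063 cmH2O·s/L.
C = Vt/(Pplat − PEEP) = 392.69 / (13.5 − 8) = 392.69/5.5 = 71.398 mL/cmH2O.
τ = R × C = 28.063 × 0.0714 L/cmH2O = 2.004 s.
Fraction remaining = e^(−Te/τ) = e^(−1.76/2.004) = 0.4155; trapped volume = 392.69 × 0.4155 = 163.16 mL.
Additional alveolar pressure from trapping ≈ V_trapped / C = 163.16 / 71.398 = 2.285 cmH2O.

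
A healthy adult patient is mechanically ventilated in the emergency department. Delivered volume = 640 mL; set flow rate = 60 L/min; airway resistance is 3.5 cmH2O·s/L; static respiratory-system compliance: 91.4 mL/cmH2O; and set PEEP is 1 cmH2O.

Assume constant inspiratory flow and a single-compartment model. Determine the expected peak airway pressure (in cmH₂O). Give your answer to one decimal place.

Flow: 60 L/min ÷ 60 = 1 L/s.
Equation of motion (constant flow): PIP = Vt/C + R·V̇ + PEEP.
PIP = 640/91.4 + 3.5×1 + 1 = 7.002 + 3.5 + 1 = 11.502 cmH2O.

11.5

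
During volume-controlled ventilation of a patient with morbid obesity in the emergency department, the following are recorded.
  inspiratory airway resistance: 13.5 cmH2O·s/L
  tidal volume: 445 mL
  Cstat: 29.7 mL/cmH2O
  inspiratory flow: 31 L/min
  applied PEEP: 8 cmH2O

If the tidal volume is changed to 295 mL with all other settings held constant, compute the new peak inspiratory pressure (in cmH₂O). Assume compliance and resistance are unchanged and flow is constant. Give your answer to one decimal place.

Flow: 31 L/min ÷ 60 = 0.5167 L/s.
PIP = Vt/C + R·V̇ + PEEP (constant-flow equation of motion).
Only the elastic term changes: ΔPIP = ΔVt / C = (295 − 445) / 29.7 = -5.051 cmH2O.
Original PIP = 445/29.7 + 13.5×0.5167 + 8 = 29.959 cmH2O; new PIP = 29.959 + (-5.051) = 24.908 cmH2O.

24.9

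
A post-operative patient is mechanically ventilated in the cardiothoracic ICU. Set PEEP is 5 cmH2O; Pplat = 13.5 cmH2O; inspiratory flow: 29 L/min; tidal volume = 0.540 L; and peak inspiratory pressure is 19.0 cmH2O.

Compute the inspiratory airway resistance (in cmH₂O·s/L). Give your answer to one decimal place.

Flow: 29 L/min ÷ 60 = 0.4833 L/s.
Raw = (PIP − Pplat) / flow = (19.0 − 13.5) / 0.4833 = 5.5 / 0.4833 = 11.38 cmH2O·s/L.

11.4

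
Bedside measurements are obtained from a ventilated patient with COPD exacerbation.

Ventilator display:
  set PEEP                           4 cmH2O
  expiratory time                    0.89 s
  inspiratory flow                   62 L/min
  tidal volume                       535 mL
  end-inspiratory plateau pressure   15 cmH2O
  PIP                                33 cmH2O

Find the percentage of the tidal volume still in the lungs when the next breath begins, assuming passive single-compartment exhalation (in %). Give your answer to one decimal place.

Flow: 62 L/min ÷ 60 = 1.0333 L/s.
R = (PIP − Pplat)/V̇ = (33 − 15) / 1.0333 = 18.0/1.0333 = 17.42 cmH2O·s/L.
C = Vt/(Pplat − PEEP) = 535.0 / (15 − 4) = 535.0/11.0 = 48.636 mL/cmH2O.
τ = R × C = 17.42 × 0.04864 L/cmH2O = 0.8473 s.
Fraction remaining at end-expiration = e^(−Te/τ) = e^(−0.89/0.8473) = 0.3498 → 34.98%.

35.0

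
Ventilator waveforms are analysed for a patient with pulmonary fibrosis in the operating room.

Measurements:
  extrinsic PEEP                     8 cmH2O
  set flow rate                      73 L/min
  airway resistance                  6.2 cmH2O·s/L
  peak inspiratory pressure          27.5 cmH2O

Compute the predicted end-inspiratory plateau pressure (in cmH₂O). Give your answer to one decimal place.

20.0

Flow: 73 L/min ÷ 60 = 1.2167 L/s.
Pplat = PIP − Raw × flow = 27.5 − 6.2 × 1.2167 = 27.5 − 7.544 = 19.956 cmH2O.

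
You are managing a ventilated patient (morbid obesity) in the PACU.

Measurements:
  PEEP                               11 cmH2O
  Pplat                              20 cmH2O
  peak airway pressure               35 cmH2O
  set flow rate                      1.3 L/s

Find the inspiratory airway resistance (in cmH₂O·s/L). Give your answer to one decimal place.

Raw = (PIP − Pplat) / flow = (35 − 20) / 1.3 = 15.0 / 1.3 = 11.538 cmH2O·s/L.

11.5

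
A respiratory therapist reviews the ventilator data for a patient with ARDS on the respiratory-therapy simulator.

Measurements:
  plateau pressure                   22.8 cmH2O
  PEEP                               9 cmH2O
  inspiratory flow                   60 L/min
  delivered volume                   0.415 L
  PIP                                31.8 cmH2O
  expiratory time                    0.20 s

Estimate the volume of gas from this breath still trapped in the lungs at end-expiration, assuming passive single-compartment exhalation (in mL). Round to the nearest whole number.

198

Flow: 60 L/min ÷ 60 = 1 L/s.
R = (PIP − Pplat)/V̇ = (31.8 − 22.8) / 1 = 9.0/1 = 9.0 cmH2O·s/L.
C = Vt/(Pplat − PEEP) = 415.0 / (22.8 − 9) = 415.0/13.8 = 30.072 mL/cmH2O.
τ = R × C = 9.0 × 0.03007 L/cmH2O = 0.2706 s.
Fraction remaining = e^(−Te/τ) = e^(−0.20/0.2706) = 0.4775.
Trapped volume = 415.0 × 0.4775 = 198.16 mL.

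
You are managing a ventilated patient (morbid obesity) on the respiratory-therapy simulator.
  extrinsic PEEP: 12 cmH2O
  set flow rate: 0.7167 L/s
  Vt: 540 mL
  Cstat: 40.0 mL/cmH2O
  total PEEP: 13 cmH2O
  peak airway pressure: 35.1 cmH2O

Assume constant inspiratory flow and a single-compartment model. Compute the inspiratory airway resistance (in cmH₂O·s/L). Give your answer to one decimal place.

Total PEEP = 13 cmH2O (set 12 + intrinsic 1); this is the baseline alveolar pressure.
Equation of motion (constant flow): PIP = Vt/C + R·V̇ + PEEP.
R·V̇ = PIP − Vt/C − PEEP = 35.1 − 540/40.0 − 13 = 35.1 − 13.5 − 13 = 8.6 cmH2O.
R = 8.6 / 0.7167 = 11.999 cmH2O·s/L.

12.0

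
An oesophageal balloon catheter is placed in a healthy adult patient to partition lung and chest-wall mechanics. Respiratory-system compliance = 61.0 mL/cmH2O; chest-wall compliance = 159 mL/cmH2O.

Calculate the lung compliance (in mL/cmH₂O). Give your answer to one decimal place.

99.0

1/CL = 1/Crs − 1/Ccw.
1/CL = 1/61.0 − 1/159 = 0.0101.
CL = 99.01 mL/cmH2O.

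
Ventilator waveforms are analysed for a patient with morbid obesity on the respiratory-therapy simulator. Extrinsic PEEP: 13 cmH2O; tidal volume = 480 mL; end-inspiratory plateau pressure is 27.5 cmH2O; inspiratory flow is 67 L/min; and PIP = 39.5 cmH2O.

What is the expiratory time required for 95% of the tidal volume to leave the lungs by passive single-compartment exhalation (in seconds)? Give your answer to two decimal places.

Flow: 67 L/min ÷ 60 = 1.1167 L/s.
R = (PIP − Pplat)/V̇ = (39.5 − 27.5) / 1.1167 = 12.0/1.1167 = 10.746 cmH2O·s/L.
C = Vt/(Pplat − PEEP) = 480.0 / (27.5 − 13) = 480.0/14.5 = 33.103 mL/cmH2O.
τ = R × C = 10.746 × 0.0331 L/cmH2O = 0.3557 s.
t = −τ·ln(1 − 0.95) = −0.3557·ln(0.05) = 1.066 s.

1.07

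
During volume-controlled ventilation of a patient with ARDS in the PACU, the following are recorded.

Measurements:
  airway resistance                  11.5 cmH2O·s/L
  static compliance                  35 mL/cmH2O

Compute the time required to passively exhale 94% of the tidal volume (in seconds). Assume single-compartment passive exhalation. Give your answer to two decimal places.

1.13

τ = R × C = 11.5 × 35 mL/cmH2O = 11.5 × 0.035 L/cmH2O = 0.4025 s.
Exhaled fraction f = 1 − e^(−t/τ) → t = −τ·ln(1 − f) = −0.4025·ln(0.06) = 1.132 s.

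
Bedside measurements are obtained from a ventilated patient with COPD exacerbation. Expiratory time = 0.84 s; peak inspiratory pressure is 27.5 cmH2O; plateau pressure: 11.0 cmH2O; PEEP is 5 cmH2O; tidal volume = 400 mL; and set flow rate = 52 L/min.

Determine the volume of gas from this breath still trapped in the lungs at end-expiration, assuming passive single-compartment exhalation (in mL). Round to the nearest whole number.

Flow: 52 L/min ÷ 60 = 0.8667 L/s.
R = (PIP − Pplat)/V̇ = (27.5 − 11.0) / 0.8667 = 16.5/0.8667 = 19.038 cmH2O·s/L.
C = Vt/(Pplat − PEEP) = 400.0 / (11.0 − 5) = 400.0/6.0 = 66.667 mL/cmH2O.
τ = R × C = 19.038 × 0.06667 L/cmH2O = 1.269 s.
Fraction remaining = e^(−Te/τ) = e^(−0.84/1.269) = 0.5159.
Trapped volume = 400.0 × 0.5159 = 206.36 mL.

206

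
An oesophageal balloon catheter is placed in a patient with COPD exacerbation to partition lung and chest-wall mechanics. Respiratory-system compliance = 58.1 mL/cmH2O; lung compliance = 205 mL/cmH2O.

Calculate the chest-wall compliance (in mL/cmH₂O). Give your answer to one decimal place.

1/Ccw = 1/Crs − 1/CL.
1/Ccw = 1/58.1 − 1/205 = 0.01233.
Ccw = 81.103 mL/cmH2O.

81.1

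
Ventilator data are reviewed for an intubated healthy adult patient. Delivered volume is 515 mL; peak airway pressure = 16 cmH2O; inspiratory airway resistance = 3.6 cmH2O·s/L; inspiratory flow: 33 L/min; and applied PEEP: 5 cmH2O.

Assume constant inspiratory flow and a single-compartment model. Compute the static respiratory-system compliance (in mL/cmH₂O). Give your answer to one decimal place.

57.1

Flow: 33 L/min ÷ 60 = 0.55 L/s.
Equation of motion (constant flow): PIP = Vt/C + R·V̇ + PEEP.
Vt/C = PIP − R·V̇ − PEEP = 16 − 3.6×0.55 − 5 = 16 − 1.98 − 5 = 9.02 cmH2O.
C = Vt / 9.02 = 515 / 9.02 = 57.095 mL/cmH2O.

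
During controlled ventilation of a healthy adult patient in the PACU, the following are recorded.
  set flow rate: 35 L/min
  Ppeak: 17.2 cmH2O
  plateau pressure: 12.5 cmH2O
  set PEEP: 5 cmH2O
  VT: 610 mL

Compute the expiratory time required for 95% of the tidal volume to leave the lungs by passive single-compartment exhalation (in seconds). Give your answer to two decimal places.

Flow: 35 L/min ÷ 60 = 0.5833 L/s.
R = (PIP − Pplat)/V̇ = (17.2 − 12.5) / 0.5833 = 4.7/0.5833 = 8.058 cmH2O·s/L.
C = Vt/(Pplat − PEEP) = 610.0 / (12.5 − 5) = 610.0/7.5 = 81.333 mL/cmH2O.
τ = R × C = 8.058 × 0.08133 L/cmH2O = 0.6554 s.
t = −τ·ln(1 − 0.95) = −0.6554·ln(0.05) = 1.963 s.

1.96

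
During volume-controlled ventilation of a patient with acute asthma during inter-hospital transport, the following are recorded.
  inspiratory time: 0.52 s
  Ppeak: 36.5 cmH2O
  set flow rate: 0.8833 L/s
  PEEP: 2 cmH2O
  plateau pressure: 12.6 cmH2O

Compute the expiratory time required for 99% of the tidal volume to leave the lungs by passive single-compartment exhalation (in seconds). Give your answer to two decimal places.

Vt = flow × Ti = 0.8833 L/s × 0.52 s × 1000 mL/L = 459.32 mL.
R = (PIP − Pplat)/V̇ = (36.5 − 12.6) / 0.8833 = 23.9/0.8833 = 27.058 cmH2O·s/L.
C = Vt/(Pplat − PEEP) = 459.32 / (12.6 − 2) = 459.32/10.6 = 43.332 mL/cmH2O.
τ = R × C = 27.058 × 0.04333 L/cmH2O = 1.172 s.
t = −τ·ln(1 − 0.99) = −1.172·ln(0.01) = 5.397 s.

5.40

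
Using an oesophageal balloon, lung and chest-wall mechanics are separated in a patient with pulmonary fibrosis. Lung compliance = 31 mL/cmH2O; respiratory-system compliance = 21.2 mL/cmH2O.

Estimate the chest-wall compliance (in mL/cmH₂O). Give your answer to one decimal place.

67.1

1/Ccw = 1/Crs − 1/CL.
1/Ccw = 1/21.2 − 1/31 = 0.01491.
Ccw = 67.069 mL/cmH2O.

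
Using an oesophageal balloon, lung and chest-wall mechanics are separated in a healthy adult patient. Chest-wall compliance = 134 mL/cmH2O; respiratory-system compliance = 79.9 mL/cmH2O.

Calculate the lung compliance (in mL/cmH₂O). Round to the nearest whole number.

198

1/CL = 1/Crs − 1/Ccw.
1/CL = 1/79.9 − 1/134 = 0.005053.
CL = 197.9 mL/cmH2O.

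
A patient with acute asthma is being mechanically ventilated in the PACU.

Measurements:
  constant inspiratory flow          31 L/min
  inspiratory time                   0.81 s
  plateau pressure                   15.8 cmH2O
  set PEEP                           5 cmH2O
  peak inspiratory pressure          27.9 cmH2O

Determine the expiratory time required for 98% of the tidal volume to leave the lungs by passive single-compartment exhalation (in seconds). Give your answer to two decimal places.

Flow: 31 L/min ÷ 60 = 0.5167 L/s.
Vt = flow × Ti = 0.5167 L/s × 0.81 s × 1000 mL/L = 418.53 mL.
R = (PIP − Pplat)/V̇ = (27.9 − 15.8) / 0.5167 = 12.1/0.5167 = 23.418 cmH2O·s/L.
C = Vt/(Pplat − PEEP) = 418.53 / (15.8 − 5) = 418.53/10.8 = 38.753 mL/cmH2O.
τ = R × C = 23.418 × 0.03875 L/cmH2O = 0.9074 s.
t = −τ·ln(1 − 0.98) = −0.9074·ln(0.02) = 3.55 s.

3.55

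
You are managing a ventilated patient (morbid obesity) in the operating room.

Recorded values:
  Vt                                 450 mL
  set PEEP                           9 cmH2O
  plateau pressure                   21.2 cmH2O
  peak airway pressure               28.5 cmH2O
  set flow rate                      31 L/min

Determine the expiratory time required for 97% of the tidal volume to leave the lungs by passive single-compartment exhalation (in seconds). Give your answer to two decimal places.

1.83

Flow: 31 L/min ÷ 60 = 0.5167 L/s.
R = (PIP − Pplat)/V̇ = (28.5 − 21.2) / 0.5167 = 7.3/0.5167 = 14.128 cmH2O·s/L.
C = Vt/(Pplat − PEEP) = 450.0 / (21.2 − 9) = 450.0/12.2 = 36.885 mL/cmH2O.
τ = R × C = 14.128 × 0.03689 L/cmH2O = 0.5212 s.
t = −τ·ln(1 − 0.97) = −0.5212·ln(0.03) = 1.828 s.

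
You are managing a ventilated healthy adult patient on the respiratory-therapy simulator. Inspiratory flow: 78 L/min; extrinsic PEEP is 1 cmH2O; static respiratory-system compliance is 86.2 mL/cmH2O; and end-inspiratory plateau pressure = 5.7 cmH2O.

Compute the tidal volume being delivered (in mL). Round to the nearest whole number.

Vt = Cstat × (Pplat − PEEP) = 86.2 × (5.7 − 1) = 86.2 × 4.7 = 405.14 mL.

405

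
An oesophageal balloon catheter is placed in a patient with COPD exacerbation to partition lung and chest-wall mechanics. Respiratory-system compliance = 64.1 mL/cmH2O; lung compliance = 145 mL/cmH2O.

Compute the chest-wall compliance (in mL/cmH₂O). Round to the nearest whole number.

1/Ccw = 1/Crs − 1/CL.
1/Ccw = 1/64.1 − 1/145 = 0.008704.
Ccw = 114.89 mL/cmH2O.

115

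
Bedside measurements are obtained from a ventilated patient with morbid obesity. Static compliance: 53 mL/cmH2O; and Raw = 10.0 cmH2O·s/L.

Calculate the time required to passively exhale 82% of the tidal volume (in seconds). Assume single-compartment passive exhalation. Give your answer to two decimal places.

τ = R × C = 10.0 × 53 mL/cmH2O = 10.0 × 0.053 L/cmH2O = 0.53 s.
Exhaled fraction f = 1 − e^(−t/τ) → t = −τ·ln(1 − f) = −0.53·ln(0.18) = 0.9088 s.

0.91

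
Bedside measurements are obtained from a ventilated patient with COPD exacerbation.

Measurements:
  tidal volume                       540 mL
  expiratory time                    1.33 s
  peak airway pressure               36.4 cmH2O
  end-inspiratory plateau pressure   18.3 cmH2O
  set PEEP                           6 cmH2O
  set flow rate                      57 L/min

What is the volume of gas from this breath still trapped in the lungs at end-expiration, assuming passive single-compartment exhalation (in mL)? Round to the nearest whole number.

Flow: 57 L/min ÷ 60 = 0.95 L/s.
R = (PIP − Pplat)/V̇ = (36.4 − 18.3) / 0.95 = 18.1/0.95 = 19.053 cmH2O·s/L.
C = Vt/(Pplat − PEEP) = 540.0 / (18.3 − 6) = 540.0/12.3 = 43.902 mL/cmH2O.
τ = R × C = 19.053 × 0.0439 L/cmH2O = 0.8364 s.
Fraction remaining = e^(−Te/τ) = e^(−1.33/0.8364) = 0.2039.
Trapped volume = 540.0 × 0.2039 = 110.11 mL.

110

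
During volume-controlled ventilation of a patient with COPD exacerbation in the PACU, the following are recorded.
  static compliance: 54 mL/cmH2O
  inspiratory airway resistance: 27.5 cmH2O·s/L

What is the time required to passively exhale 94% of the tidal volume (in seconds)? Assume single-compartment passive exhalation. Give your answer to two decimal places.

τ = R × C = 27.5 × 54 mL/cmH2O = 27.5 × 0.054 L/cmH2O = 1.485 s.
Exhaled fraction f = 1 − e^(−t/τ) → t = −τ·ln(1 − f) = −1.485·ln(0.06) = 4.178 s.

4.18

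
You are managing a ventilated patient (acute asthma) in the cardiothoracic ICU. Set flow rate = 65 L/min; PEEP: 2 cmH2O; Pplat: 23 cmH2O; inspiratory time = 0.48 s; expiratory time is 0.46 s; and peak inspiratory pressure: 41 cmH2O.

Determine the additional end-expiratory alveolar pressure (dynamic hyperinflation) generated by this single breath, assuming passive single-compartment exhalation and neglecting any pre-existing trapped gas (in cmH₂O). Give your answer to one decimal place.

6.9

Flow: 65 L/min ÷ 60 = 1.0833 L/s.
Vt = flow × Ti = 1.0833 L/s × 0.48 s × 1000 mL/L = 519.98 mL.
R = (PIP − Pplat)/V̇ = (41 − 23) / 1.0833 = 18.0/1.0833 = 16.616 cmH2O·s/L.
C = Vt/(Pplat − PEEP) = 519.98 / (23 − 2) = 519.98/21.0 = 24.761 mL/cmH2O.
τ = R × C = 16.616 × 0.02476 L/cmH2O = 0.4114 s.
Fraction remaining = e^(−Te/τ) = e^(−0.46/0.4114) = 0.3269; trapped volume = 519.98 × 0.3269 = 169.98 mL.
Additional alveolar pressure from trapping ≈ V_trapped / C = 169.98 / 24.761 = 6.865 cmH2O.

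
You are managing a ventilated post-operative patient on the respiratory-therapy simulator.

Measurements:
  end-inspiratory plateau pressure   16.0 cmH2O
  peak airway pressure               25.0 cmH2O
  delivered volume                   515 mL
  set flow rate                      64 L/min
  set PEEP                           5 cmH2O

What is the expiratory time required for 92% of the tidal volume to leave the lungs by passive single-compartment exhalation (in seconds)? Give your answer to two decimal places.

Flow: 64 L/min ÷ 60 = 1.0667 L/s.
R = (PIP − Pplat)/V̇ = (25.0 − 16.0) / 1.0667 = 9.0/1.0667 = 8.437 cmH2O·s/L.
C = Vt/(Pplat − PEEP) = 515.0 / (16.0 − 5) = 515.0/11.0 = 46.818 mL/cmH2O.
τ = R × C = 8.437 × 0.04682 L/cmH2O = 0.395 s.
t = −τ·ln(1 − 0.92) = −0.395·ln(0.08) = 0.9977 s.

1.00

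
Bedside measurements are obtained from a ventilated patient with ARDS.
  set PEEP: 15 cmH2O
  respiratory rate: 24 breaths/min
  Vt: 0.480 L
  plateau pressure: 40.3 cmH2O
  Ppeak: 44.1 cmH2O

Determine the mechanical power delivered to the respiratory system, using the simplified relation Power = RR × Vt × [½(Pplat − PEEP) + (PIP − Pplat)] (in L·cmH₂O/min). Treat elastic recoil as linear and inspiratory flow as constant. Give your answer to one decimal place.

189.5

Per-breath work = Vt × [½(Pplat−PEEP) + (PIP−Pplat)] = 0.480 × [0.5×25.3 + 3.8] = 0.480 × 16.45 = 7.896 L·cmH2O.
Power = 24 × 7.896 = 189.5 L·cmH2O/min.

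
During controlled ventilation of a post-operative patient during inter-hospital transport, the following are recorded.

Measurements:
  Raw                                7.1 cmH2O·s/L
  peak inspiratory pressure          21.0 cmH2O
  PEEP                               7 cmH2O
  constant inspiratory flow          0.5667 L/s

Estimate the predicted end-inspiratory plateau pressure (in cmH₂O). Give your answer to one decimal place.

17.0

Pplat = PIP − Raw × flow = 21.0 − 7.1 × 0.5667 = 21.0 − 4.024 = 16.976 cmH2O.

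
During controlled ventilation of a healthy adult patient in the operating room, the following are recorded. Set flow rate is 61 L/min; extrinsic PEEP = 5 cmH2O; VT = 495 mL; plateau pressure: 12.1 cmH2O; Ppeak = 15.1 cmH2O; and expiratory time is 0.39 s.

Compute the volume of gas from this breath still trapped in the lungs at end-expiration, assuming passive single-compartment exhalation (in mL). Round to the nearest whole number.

74

Flow: 61 L/min ÷ 60 = 1.0167 L/s.
R = (PIP − Pplat)/V̇ = (15.1 − 12.1) / 1.0167 = 3.0/1.0167 = 2.951 cmH2O·s/L.
C = Vt/(Pplat − PEEP) = 495.0 / (12.1 − 5) = 495.0/7.1 = 69.718 mL/cmH2O.
τ = R × C = 2.951 × 0.06972 L/cmH2O = 0.2057 s.
Fraction remaining = e^(−Te/τ) = e^(−0.39/0.2057) = 0.1502.
Trapped volume = 495.0 × 0.1502 = 74.349 mL.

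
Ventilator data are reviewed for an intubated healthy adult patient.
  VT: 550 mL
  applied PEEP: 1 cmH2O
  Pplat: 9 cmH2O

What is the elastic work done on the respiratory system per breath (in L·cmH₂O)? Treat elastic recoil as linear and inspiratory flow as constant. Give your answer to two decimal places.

2.20

Elastic work ≈ ½ × (Pplat − PEEP) × Vt = 0.5 × (9 − 1) × 0.550 L = 0.5 × 8.0 × 0.550 = 2.2 L·cmH2O.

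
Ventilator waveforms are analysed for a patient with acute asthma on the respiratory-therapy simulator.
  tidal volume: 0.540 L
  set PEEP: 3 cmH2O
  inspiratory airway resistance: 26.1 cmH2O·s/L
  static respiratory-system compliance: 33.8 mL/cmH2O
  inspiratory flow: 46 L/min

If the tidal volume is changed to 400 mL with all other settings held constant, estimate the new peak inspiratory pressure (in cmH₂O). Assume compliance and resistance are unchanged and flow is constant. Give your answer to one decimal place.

Flow: 46 L/min ÷ 60 = 0.7667 L/s.
PIP = Vt/C + R·V̇ + PEEP (constant-flow equation of motion).
Only the elastic term changes: ΔPIP = ΔVt / C = (400 − 540) / 33.8 = -4.142 cmH2O.
Original PIP = 540/33.8 + 26.1×0.7667 + 3 = 38.987 cmH2O; new PIP = 38.987 + (-4.142) = 34.845 cmH2O.

34.8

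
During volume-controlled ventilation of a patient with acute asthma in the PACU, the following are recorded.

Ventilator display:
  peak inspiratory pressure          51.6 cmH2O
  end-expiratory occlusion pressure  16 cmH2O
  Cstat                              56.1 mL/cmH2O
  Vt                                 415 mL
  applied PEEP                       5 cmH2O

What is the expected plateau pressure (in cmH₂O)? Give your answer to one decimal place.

End-expiratory occlusion gives total PEEP = 16 cmH2O (intrinsic PEEP = 16 − 5 = 11). Use total PEEP for the elastic gradient.
Pplat = PEEPtotal + Vt / Cstat = 16 + 415 / 56.1 = 16 + 7.398 = 23.398 cmH2O.

23.4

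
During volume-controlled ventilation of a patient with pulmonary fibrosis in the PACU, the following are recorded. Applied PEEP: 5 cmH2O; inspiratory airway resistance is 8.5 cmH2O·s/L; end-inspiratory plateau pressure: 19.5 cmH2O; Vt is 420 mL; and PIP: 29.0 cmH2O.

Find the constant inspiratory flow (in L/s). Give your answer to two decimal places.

1.12

flow = (PIP − Pplat) / Raw = 9.5 / 8.5 = 1.118 L/s.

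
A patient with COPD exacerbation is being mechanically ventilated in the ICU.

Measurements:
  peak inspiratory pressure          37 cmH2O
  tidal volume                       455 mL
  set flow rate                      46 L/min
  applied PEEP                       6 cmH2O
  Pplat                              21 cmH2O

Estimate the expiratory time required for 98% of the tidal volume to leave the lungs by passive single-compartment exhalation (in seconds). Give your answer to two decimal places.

2.48

Flow: 46 L/min ÷ 60 = 0.7667 L/s.
R = (PIP − Pplat)/V̇ = (37 − 21) / 0.7667 = 16.0/0.7667 = 20.869 cmH2O·s/L.
C = Vt/(Pplat − PEEP) = 455.0 / (21 − 6) = 455.0/15.0 = 30.333 mL/cmH2O.
τ = R × C = 20.869 × 0.03033 L/cmH2O = 0.633 s.
t = −τ·ln(1 − 0.98) = −0.633·ln(0.02) = 2.476 s.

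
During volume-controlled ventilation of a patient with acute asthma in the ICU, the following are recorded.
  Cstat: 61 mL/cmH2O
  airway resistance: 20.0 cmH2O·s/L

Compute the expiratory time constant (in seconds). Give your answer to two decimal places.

1.22

τ = R × C = 20.0 × 61 mL/cmH2O = 20.0 × 0.061 L/cmH2O = 1.22 s.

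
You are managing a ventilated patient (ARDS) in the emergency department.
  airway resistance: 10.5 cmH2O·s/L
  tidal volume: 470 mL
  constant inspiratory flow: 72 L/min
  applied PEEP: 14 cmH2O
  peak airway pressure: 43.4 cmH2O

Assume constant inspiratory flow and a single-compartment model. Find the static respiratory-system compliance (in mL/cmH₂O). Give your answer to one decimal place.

Flow: 72 L/min ÷ 60 = 1.2 L/s.
Equation of motion (constant flow): PIP = Vt/C + R·V̇ + PEEP.
Vt/C = PIP − R·V̇ − PEEP = 43.4 − 10.5×1.2 − 14 = 43.4 − 12.6 − 14 = 16.8 cmH2O.
C = Vt / 16.8 = 470 / 16.8 = 27.976 mL/cmH2O.

28.0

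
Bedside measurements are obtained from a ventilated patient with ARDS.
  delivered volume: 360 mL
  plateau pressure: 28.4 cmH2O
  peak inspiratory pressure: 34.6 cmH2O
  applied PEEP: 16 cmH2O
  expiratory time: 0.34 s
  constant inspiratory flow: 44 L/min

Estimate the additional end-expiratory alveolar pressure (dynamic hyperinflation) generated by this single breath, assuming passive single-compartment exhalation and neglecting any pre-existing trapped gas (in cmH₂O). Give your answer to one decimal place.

3.1

Flow: 44 L/min ÷ 60 = 0.7333 L/s.
R = (PIP − Pplat)/V̇ = (34.6 − 28.4) / 0.7333 = 6.2/0.7333 = 8.455 cmH2O·s/L.
C = Vt/(Pplat − PEEP) = 360.0 / (28.4 − 16) = 360.0/12.4 = 29.032 mL/cmH2O.
τ = R × C = 8.455 × 0.02903 L/cmH2O = 0.2454 s.
Fraction remaining = e^(−Te/τ) = e^(−0.34/0.2454) = 0.2502; trapped volume = 360.0 × 0.2502 = 90.072 mL.
Additional alveolar pressure from trapping ≈ V_trapped / C = 90.072 / 29.032 = 3.103 cmH2O.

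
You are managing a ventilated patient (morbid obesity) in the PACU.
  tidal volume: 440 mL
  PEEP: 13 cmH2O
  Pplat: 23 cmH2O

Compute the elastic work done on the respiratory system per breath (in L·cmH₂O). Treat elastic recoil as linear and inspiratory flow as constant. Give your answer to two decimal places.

2.20

Elastic work ≈ ½ × (Pplat − PEEP) × Vt = 0.5 × (23 − 13) × 0.440 L = 0.5 × 10.0 × 0.440 = 2.2 L·cmH2O.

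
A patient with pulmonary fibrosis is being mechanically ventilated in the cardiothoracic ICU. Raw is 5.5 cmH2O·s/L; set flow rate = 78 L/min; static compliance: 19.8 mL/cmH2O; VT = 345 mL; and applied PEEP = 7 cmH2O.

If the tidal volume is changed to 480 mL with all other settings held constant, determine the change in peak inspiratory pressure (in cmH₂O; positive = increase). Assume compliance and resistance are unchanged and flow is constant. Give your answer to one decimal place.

6.8

PIP = Vt/C + R·V̇ + PEEP (constant-flow equation of motion).
Only the elastic term changes: ΔPIP = ΔVt / C = (480 − 345) / 19.8 = 6.818 cmH2O.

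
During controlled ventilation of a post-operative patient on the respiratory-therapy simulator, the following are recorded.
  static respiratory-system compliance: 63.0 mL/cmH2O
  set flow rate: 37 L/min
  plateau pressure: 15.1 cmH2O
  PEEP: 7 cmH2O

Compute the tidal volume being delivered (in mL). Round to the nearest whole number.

Vt = Cstat × (Pplat − PEEP) = 63.0 × (15.1 − 7) = 63.0 × 8.1 = 510.3 mL.

510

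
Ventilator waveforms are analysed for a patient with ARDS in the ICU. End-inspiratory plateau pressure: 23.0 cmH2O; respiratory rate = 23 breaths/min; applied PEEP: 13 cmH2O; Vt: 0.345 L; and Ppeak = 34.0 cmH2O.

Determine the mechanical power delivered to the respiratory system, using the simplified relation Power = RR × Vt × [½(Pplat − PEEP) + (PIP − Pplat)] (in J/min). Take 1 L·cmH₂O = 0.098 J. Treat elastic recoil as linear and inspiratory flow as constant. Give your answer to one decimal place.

Per-breath work = Vt × [½(Pplat−PEEP) + (PIP−Pplat)] = 0.345 × [0.5×10.0 + 11.0] = 0.345 × 16.0 = 5.52 L·cmH2O.
Power = 23 × 5.52 = 126.96 L·cmH2O/min.
× 0.098 J/(L·cmH2O) → 12.442 J/min.

12.4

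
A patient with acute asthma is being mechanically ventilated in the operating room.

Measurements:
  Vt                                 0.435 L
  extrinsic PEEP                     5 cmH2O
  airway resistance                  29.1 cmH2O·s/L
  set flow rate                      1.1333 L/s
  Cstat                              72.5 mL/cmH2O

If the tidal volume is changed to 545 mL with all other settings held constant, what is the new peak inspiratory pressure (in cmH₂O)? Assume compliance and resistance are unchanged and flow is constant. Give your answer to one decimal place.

45.5

PIP = Vt/C + R·V̇ + PEEP (constant-flow equation of motion).
Only the elastic term changes: ΔPIP = ΔVt / C = (545 − 435) / 72.5 = 1.517 cmH2O.
Original PIP = 435/72.5 + 29.1×1.1333 + 5 = 43.979 cmH2O; new PIP = 43.979 + (1.517) = 45.496 cmH2O.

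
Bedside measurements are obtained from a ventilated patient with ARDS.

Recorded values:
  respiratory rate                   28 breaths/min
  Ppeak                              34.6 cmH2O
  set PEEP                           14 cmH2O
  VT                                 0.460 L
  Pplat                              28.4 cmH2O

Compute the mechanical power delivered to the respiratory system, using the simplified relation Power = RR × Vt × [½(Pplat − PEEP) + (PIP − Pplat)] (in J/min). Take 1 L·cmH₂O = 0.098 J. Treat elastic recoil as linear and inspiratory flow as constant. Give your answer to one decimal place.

Per-breath work = Vt × [½(Pplat−PEEP) + (PIP−Pplat)] = 0.460 × [0.5×14.4 + 6.2] = 0.460 × 13.4 = 6.164 L·cmH2O.
Power = 28 × 6.164 = 172.59 L·cmH2O/min.
× 0.098 J/(L·cmH2O) → 16.914 J/min.

16.9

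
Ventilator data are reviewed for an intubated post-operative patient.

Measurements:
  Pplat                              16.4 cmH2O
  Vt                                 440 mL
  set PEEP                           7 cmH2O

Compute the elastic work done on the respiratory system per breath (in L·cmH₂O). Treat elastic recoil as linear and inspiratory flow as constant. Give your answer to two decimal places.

Elastic work ≈ ½ × (Pplat − PEEP) × Vt = 0.5 × (16.4 − 7) × 0.440 L = 0.5 × 9.4 × 0.440 = 2.068 L·cmH2O.

2.07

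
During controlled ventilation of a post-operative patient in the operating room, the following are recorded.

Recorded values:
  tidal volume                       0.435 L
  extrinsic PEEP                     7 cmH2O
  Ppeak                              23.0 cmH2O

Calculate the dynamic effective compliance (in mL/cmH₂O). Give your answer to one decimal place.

27.2

Dynamic compliance = Vt / (PIP − PEEP) = 435 / (23.0 − 7) = 435 / 16.0 = 27.188 mL/cmH2O.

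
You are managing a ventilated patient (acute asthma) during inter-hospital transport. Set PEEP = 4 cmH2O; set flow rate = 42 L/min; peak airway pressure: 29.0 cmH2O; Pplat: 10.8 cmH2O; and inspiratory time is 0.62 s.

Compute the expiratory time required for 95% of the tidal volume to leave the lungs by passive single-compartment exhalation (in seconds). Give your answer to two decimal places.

4.97

Flow: 42 L/min ÷ 60 = 0.7 L/s.
Vt = flow × Ti = 0.7 L/s × 0.62 s × 1000 mL/L = 434.0 mL.
R = (PIP − Pplat)/V̇ = (29.0 − 10.8) / 0.7 = 18.2/0.7 = 26.0 cmH2O·s/L.
C = Vt/(Pplat − PEEP) = 434.0 / (10.8 − 4) = 434.0/6.8 = 63.824 mL/cmH2O.
τ = R × C = 26.0 × 0.06382 L/cmH2O = 1.659 s.
t = −τ·ln(1 − 0.95) = −1.659·ln(0.05) = 4.97 s.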